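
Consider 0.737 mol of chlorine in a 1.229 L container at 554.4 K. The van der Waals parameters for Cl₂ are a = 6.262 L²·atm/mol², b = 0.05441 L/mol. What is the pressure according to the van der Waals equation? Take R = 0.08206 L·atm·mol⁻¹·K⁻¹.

P = nRT/(V − nb) − a n²/V²
nRT/(V − nb) = (0.737)(0.08206)(554.4)/(1.229 − 0.737×0.05441) = 33.529/1.1889 = 28.202 atm
a n²/V² = (6.262)(0.737)²/(1.229)² = 2.2519 atm
P = 28.202 − 2.2519 = 25.95 atm

P ≈ 25.95 atm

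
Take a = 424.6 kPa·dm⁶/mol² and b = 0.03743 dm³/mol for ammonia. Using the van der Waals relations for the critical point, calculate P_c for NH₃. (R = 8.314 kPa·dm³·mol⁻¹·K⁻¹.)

P_c ≈ 11225 kPa

For a van der Waals gas, P_c = a/(27b²).
P_c = 424.6/(27×(0.03743)²) = 424.6/0.037827 = 11225 kPa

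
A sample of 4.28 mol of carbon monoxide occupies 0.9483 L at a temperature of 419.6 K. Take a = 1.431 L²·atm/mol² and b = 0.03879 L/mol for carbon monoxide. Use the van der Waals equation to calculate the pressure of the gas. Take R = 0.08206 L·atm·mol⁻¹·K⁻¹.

P ≈ 159.2 atm

P = nRT/(V − nb) − a n²/V²
nRT/(V − nb) = (4.28)(0.08206)(419.6)/(0.9483 − 4.28×0.03879) = 147.37/0.78228 = 188.39 atm
a n²/V² = (1.431)(4.28)²/(0.9483)² = 29.150 atm
P = 188.39 − 29.150 = 159.2 atm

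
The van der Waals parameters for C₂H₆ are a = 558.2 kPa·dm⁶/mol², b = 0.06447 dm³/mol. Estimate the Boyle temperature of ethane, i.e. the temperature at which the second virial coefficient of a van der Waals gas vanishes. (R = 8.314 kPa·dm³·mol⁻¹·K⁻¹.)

For a van der Waals gas the second virial coefficient B₂ = b − a/(RT) vanishes at T_B = a/(Rb).
T_B = 558.2/(8.314×0.06447) = 558.2/0.53600 = 1041 K

T_B ≈ 1041 K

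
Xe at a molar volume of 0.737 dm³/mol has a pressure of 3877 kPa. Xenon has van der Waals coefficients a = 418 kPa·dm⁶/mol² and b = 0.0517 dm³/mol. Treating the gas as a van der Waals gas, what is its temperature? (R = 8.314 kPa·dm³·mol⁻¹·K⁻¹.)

T ≈ 383.0 K

T = (P + a/V_m²)(V_m − b)/R
P + a/V_m² = 3877 + 418/(0.737)² = 4646.6 kPa
V_m − b = 0.737 − 0.0517 = 0.68530 dm³/mol
T = (4646.6)(0.68530)/8.314 = 383.0 K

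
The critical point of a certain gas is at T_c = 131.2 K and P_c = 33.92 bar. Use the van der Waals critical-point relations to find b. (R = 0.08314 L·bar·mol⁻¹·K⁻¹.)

From T_c = 8a/(27Rb) and P_c = a/(27b²): b = R T_c/(8 P_c).
b = (0.08314)(131.2)/(8×33.92) = 10.908/271.36 = 0.04020 L/mol

b ≈ 0.04020 L/mol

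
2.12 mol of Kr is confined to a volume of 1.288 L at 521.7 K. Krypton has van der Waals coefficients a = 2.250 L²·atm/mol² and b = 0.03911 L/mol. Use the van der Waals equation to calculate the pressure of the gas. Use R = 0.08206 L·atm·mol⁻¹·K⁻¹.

P ≈ 69.22 atm

P = nRT/(V − nb) − a n²/V²
nRT/(V − nb) = (2.12)(0.08206)(521.7)/(1.288 − 2.12×0.03911) = 90.759/1.2051 = 75.312 atm
a n²/V² = (2.250)(2.12)²/(1.288)² = 6.0957 atm
P = 75.312 − 6.0957 = 69.22 atm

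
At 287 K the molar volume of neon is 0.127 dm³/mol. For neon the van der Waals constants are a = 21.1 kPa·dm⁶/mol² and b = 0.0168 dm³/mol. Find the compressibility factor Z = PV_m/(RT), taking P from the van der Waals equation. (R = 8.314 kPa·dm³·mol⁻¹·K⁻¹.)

P = RT/(V_m − b) − a/V_m² = (8.314)(287)/(0.127 − 0.0168) − 21.1/(0.127)²
  = 2386.1/0.11020 − 1308.2 = 21652 − 1308.2 = 20344 kPa
Z = PV_m/(RT) = (20344)(0.127)/((8.314)(287)) = 2583.7/2386.1 = 1.083

Z ≈ 1.083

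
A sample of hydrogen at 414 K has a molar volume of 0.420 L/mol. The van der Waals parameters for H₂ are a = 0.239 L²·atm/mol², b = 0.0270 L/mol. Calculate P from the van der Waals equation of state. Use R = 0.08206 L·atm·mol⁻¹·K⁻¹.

P = RT/(V_m − b) − a/V_m²
RT/(V_m − b) = (0.08206)(414)/(0.420 − 0.0270) = 33.973/0.39300 = 86.445 atm
a/V_m² = 0.239/(0.420)² = 1.3549 atm
P = 86.445 − 1.3549 = 85.09 atm

P ≈ 85.09 atm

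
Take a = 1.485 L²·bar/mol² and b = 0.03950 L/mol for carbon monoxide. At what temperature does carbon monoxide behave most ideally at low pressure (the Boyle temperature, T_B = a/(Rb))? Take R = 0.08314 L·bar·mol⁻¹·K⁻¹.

T_B ≈ 452.2 K

For a van der Waals gas the second virial coefficient B₂ = b − a/(RT) vanishes at T_B = a/(Rb).
T_B = 1.485/(0.08314×0.03950) = 1.485/0.0032840 = 452.2 K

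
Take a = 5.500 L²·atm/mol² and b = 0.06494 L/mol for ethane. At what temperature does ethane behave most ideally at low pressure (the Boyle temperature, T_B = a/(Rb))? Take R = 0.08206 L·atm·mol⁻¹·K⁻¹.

For a van der Waals gas the second virial coefficient B₂ = b − a/(RT) vanishes at T_B = a/(Rb).
T_B = 5.500/(0.08206×0.06494) = 5.500/0.0053290 = 1032 K

T_B ≈ 1032 K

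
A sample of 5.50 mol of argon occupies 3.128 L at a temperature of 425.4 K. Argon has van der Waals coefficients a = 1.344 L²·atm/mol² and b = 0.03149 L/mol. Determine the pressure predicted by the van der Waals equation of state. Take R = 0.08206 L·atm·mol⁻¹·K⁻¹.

P = nRT/(V − nb) − a n²/V²
nRT/(V − nb) = (5.50)(0.08206)(425.4)/(3.128 − 5.50×0.03149) = 192.00/2.9548 = 64.979 atm
a n²/V² = (1.344)(5.50)²/(3.128)² = 4.1552 atm
P = 64.979 − 4.1552 = 60.82 atm

P ≈ 60.82 atm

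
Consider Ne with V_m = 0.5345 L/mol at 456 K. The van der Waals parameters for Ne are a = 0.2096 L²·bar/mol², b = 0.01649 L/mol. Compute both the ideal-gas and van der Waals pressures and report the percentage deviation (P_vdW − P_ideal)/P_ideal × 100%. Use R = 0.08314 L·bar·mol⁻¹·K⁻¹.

2.15 %

Ideal: P_ideal = RT/V_m = (0.08314)(456)/0.5345 = 70.9295 bar
vdW: P = RT/(V_m − b) − a/V_m² = 37.9118/0.518010 − 0.2096/0.285690 = 73.1874 − 0.733662 = 72.4537 bar
% deviation = (72.4537 − 70.9295)/70.9295 × 100% = 2.15%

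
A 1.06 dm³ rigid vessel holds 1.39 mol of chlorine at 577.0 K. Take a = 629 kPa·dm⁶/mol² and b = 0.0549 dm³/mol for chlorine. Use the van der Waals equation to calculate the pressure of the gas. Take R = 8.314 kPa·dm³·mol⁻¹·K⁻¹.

P ≈ 5697 kPa

P = nRT/(V − nb) − a n²/V²
nRT/(V − nb) = (1.39)(8.314)(577.0)/(1.06 − 1.39×0.0549) = 6668.1/0.98369 = 6778.7 kPa
a n²/V² = (629)(1.39)²/(1.06)² = 1081.6 kPa
P = 6778.7 − 1081.6 = 5697 kPa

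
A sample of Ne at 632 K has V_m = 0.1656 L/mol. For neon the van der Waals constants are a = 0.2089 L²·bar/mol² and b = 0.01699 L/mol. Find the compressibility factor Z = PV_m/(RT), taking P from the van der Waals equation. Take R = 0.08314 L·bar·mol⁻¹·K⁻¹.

Z ≈ 1.090

P = RT/(V_m − b) − a/V_m² = (0.08314)(632)/(0.1656 − 0.01699) − 0.2089/(0.1656)²
  = 52.544/0.14861 − 7.6176 = 353.57 − 7.6176 = 345.95 bar
Z = PV_m/(RT) = (345.95)(0.1656)/((0.08314)(632)) = 57.289/52.544 = 1.090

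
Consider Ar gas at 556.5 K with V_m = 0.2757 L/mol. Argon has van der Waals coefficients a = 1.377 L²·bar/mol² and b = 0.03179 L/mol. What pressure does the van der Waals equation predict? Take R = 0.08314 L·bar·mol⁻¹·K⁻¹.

P ≈ 171.6 bar

P = RT/(V_m − b) − a/V_m²
RT/(V_m − b) = (0.08314)(556.5)/(0.2757 − 0.03179) = 46.267/0.24391 = 189.69 bar
a/V_m² = 1.377/(0.2757)² = 18.116 bar
P = 189.69 − 18.116 = 171.6 bar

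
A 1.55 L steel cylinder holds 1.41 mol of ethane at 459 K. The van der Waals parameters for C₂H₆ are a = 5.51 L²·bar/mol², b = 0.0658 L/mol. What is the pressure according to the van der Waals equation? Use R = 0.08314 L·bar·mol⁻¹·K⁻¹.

P = nRT/(V − nb) − a n²/V²
nRT/(V − nb) = (1.41)(0.08314)(459)/(1.55 − 1.41×0.0658) = 53.807/1.4572 = 36.925 bar
a n²/V² = (5.51)(1.41)²/(1.55)² = 4.5596 bar
P = 36.925 − 4.5596 = 32.37 bar

P ≈ 32.37 bar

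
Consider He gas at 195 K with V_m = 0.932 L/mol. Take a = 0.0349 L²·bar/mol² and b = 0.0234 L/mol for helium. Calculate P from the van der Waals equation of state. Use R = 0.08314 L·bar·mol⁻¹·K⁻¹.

P ≈ 17.80 bar

P = RT/(V_m − b) − a/V_m²
RT/(V_m − b) = (0.08314)(195)/(0.932 − 0.0234) = 16.212/0.90860 = 17.843 bar
a/V_m² = 0.0349/(0.932)² = 0.040178 bar
P = 17.843 − 0.040178 = 17.80 bar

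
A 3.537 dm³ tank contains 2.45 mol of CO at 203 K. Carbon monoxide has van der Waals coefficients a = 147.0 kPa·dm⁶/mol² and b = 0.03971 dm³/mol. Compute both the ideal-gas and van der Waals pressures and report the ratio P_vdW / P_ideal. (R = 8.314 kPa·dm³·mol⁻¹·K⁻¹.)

P_vdW / P_ideal ≈ 0.9680

Ideal: P_ideal = nRT/V = (2.45)(8.314)(203)/3.537 = 1169.06 kPa
vdW: P = nRT/(V − nb) − a n²/V² = 4134.97/3.43971 − 882.368/12.5104 = 1202.13 − 70.5308 = 1131.60 kPa
Ratio = 1131.60/1169.06 = 0.9680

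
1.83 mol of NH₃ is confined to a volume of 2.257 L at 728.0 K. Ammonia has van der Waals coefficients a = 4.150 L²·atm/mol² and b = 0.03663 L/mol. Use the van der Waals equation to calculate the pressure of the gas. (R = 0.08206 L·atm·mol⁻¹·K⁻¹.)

P = nRT/(V − nb) − a n²/V²
nRT/(V − nb) = (1.83)(0.08206)(728.0)/(2.257 − 1.83×0.03663) = 109.32/2.1900 = 49.918 atm
a n²/V² = (4.150)(1.83)²/(2.257)² = 2.7283 atm
P = 49.918 − 2.7283 = 47.19 atm

P ≈ 47.19 atm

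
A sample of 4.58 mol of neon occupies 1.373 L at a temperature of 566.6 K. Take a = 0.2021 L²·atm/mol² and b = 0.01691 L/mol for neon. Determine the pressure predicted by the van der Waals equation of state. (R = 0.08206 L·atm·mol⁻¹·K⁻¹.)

P ≈ 162.1 atm

P = nRT/(V − nb) − a n²/V²
nRT/(V − nb) = (4.58)(0.08206)(566.6)/(1.373 − 4.58×0.01691) = 212.95/1.2956 = 164.36 atm
a n²/V² = (0.2021)(4.58)²/(1.373)² = 2.2488 atm
P = 164.36 − 2.2488 = 162.1 atm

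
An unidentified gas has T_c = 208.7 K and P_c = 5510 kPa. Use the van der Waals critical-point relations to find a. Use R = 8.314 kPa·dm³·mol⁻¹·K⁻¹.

a ≈ 230.5 kPa·dm⁶/mol²

From T_c = 8a/(27Rb) and P_c = a/(27b²): a = 27 R² T_c²/(64 P_c).
a = 27×(8.314)²×(208.7)²/(64×5510) = 81288424/352640 = 230.5 kPa·dm⁶/mol²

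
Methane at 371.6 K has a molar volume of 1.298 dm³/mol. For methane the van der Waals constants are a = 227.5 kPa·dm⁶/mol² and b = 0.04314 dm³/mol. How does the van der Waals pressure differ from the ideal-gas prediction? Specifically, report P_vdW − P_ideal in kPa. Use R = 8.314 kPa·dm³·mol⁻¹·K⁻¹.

ΔP ≈ -53.2 kPa

Ideal: P_ideal = RT/V_m = (8.314)(371.6)/1.298 = 2380.19 kPa
vdW: P = RT/(V_m − b) − a/V_m² = 3089.48/1.25486 − 227.5/1.68480 = 2462.01 − 135.031 = 2326.98 kPa
ΔP = 2326.98 − 2380.19 = -53.2 kPa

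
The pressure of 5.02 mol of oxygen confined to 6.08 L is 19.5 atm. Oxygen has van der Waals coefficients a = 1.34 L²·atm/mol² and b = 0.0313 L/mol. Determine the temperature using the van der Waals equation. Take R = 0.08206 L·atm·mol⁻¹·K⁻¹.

T = (P + a n²/V²)(V − nb)/(nR)
P + a n²/V² = 19.5 + (1.34)(5.02)²/(6.08)² = 20.413 atm
V − nb = 6.08 − (5.02)(0.0313) = 5.9229 L
T = (20.413)(5.9229)/((5.02)(0.08206)) = 293.5 K

T ≈ 293.5 K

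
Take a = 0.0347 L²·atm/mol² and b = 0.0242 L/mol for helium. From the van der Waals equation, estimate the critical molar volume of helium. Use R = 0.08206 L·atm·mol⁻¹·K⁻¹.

For a van der Waals gas, V_m,c = 3b.
V_m,c = 3×0.0242 = 0.07260 L/mol

V_m,c ≈ 0.07260 L/mol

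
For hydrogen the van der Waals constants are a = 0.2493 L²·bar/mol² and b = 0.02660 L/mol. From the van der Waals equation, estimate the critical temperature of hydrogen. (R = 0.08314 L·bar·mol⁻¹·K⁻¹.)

For a van der Waals gas, T_c = 8a/(27Rb).
T_c = 8×0.2493/(27×0.08314×0.02660) = 1.9944/0.059711 = 33.40 K

T_c ≈ 33.40 K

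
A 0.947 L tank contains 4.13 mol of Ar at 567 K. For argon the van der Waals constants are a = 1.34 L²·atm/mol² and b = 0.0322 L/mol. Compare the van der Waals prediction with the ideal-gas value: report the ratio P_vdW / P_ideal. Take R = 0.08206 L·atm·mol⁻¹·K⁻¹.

Ideal: P_ideal = nRT/V = (4.13)(0.08206)(567)/0.947 = 202.915 atm
vdW: P = nRT/(V − nb) − a n²/V² = 192.161/0.814014 − 22.8562/0.896809 = 236.066 − 25.4861 = 210.580 atm
Ratio = 210.580/202.915 = 1.038

P_vdW / P_ideal ≈ 1.038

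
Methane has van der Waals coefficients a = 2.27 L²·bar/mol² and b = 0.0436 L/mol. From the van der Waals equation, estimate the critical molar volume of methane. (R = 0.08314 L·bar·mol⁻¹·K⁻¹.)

V_m,c ≈ 0.1308 L/mol

For a van der Waals gas, V_m,c = 3b.
V_m,c = 3×0.0436 = 0.1308 L/mol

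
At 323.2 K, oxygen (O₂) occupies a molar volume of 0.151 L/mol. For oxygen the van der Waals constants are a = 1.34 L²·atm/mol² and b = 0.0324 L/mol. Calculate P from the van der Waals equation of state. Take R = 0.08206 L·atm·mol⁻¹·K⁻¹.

P ≈ 164.9 atm

P = RT/(V_m − b) − a/V_m²
RT/(V_m − b) = (0.08206)(323.2)/(0.151 − 0.0324) = 26.522/0.11860 = 223.63 atm
a/V_m² = 1.34/(0.151)² = 58.769 atm
P = 223.63 − 58.769 = 164.9 atm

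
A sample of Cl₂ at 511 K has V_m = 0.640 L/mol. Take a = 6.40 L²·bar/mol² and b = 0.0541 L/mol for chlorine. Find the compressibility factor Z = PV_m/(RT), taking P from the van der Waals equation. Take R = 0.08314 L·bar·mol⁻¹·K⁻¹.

Z ≈ 0.8570

P = RT/(V_m − b) − a/V_m² = (0.08314)(511)/(0.640 − 0.0541) − 6.40/(0.640)²
  = 42.485/0.58590 − 15.625 = 72.512 − 15.625 = 56.887 bar
Z = PV_m/(RT) = (56.887)(0.640)/((0.08314)(511)) = 36.408/42.485 = 0.8570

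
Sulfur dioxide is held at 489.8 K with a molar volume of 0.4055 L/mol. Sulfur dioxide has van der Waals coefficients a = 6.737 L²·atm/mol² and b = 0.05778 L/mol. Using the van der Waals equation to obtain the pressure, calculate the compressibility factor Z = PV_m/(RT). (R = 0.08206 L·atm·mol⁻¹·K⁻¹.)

P = RT/(V_m − b) − a/V_m² = (0.08206)(489.8)/(0.4055 − 0.05778) − 6.737/(0.4055)²
  = 40.193/0.34772 − 40.972 = 115.59 − 40.972 = 74.62 atm
Z = PV_m/(RT) = (74.62)(0.4055)/((0.08206)(489.8)) = 30.258/40.193 = 0.7528

Z ≈ 0.7528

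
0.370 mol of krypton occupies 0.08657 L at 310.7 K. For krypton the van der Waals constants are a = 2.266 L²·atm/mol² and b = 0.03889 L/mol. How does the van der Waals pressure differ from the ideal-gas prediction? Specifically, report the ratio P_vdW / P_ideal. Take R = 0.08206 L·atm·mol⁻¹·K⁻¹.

P_vdW / P_ideal ≈ 0.8195

Ideal: P_ideal = nRT/V = (0.370)(0.08206)(310.7)/0.08657 = 108.970 atm
vdW: P = nRT/(V − nb) − a n²/V² = 9.43354/0.0721807 − 0.310215/0.00749436 = 130.693 − 41.3931 = 89.300 atm
Ratio = 89.300/108.970 = 0.8195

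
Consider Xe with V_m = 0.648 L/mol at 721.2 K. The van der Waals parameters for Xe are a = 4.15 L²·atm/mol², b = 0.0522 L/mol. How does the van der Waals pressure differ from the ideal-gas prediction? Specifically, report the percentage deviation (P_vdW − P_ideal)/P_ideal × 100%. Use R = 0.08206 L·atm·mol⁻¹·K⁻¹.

-2.06 %

Ideal: P_ideal = RT/V_m = (0.08206)(721.2)/0.648 = 91.3297 atm
vdW: P = RT/(V_m − b) − a/V_m² = 59.1817/0.595800 − 4.15/0.419904 = 99.3315 − 9.88321 = 89.4483 atm
% deviation = (89.4483 − 91.3297)/91.3297 × 100% = -2.06%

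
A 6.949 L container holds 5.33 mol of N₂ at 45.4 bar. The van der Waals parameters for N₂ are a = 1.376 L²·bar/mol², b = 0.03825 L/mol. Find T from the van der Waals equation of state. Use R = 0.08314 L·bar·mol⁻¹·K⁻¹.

T ≈ 703.4 K

T = (P + a n²/V²)(V − nb)/(nR)
P + a n²/V² = 45.4 + (1.376)(5.33)²/(6.949)² = 46.210 bar
V − nb = 6.949 − (5.33)(0.03825) = 6.7451 L
T = (46.210)(6.7451)/((5.33)(0.08314)) = 703.4 K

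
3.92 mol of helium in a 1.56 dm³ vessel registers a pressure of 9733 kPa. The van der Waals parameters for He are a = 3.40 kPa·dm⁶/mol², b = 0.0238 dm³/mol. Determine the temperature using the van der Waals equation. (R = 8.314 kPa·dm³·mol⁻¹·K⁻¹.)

T = (P + a n²/V²)(V − nb)/(nR)
P + a n²/V² = 9733 + (3.40)(3.92)²/(1.56)² = 9754.5 kPa
V − nb = 1.56 − (3.92)(0.0238) = 1.4667 dm³
T = (9754.5)(1.4667)/((3.92)(8.314)) = 439.0 K

T ≈ 439.0 K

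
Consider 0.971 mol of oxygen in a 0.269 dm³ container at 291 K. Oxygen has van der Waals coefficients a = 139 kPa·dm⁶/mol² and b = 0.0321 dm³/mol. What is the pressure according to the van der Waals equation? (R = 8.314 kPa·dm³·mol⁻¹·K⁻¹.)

P ≈ 8067 kPa

P = nRT/(V − nb) − a n²/V²
nRT/(V − nb) = (0.971)(8.314)(291)/(0.269 − 0.971×0.0321) = 2349.2/0.23783 = 9877.6 kPa
a n²/V² = (139)(0.971)²/(0.269)² = 1811.1 kPa
P = 9877.6 − 1811.1 = 8067 kPa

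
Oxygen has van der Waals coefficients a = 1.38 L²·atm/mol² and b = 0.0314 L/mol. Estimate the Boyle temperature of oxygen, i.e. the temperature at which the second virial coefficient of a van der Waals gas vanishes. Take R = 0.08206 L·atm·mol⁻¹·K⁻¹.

T_B ≈ 535.6 K

For a van der Waals gas the second virial coefficient B₂ = b − a/(RT) vanishes at T_B = a/(Rb).
T_B = 1.38/(0.08206×0.0314) = 1.38/0.0025767 = 535.6 K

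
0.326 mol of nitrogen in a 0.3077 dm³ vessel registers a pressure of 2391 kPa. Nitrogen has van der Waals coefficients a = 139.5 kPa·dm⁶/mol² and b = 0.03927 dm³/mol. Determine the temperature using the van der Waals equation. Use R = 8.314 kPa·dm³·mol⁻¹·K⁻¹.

T = (P + a n²/V²)(V − nb)/(nR)
P + a n²/V² = 2391 + (139.5)(0.326)²/(0.3077)² = 2547.6 kPa
V − nb = 0.3077 − (0.326)(0.03927) = 0.29490 dm³
T = (2547.6)(0.29490)/((0.326)(8.314)) = 277.2 K

T ≈ 277.2 K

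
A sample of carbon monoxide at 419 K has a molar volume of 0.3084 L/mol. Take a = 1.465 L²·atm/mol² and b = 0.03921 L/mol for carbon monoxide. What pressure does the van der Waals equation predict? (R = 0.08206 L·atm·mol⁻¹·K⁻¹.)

P = RT/(V_m − b) − a/V_m²
RT/(V_m − b) = (0.08206)(419)/(0.3084 − 0.03921) = 34.383/0.26919 = 127.73 atm
a/V_m² = 1.465/(0.3084)² = 15.403 atm
P = 127.73 − 15.403 = 112.3 atm

P ≈ 112.3 atm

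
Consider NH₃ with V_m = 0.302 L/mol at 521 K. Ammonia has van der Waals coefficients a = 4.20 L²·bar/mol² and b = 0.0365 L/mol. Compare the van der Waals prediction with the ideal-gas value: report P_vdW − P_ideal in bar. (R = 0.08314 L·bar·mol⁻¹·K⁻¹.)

ΔP ≈ -26.33 bar

Ideal: P_ideal = RT/V_m = (0.08314)(521)/0.302 = 143.430 bar
vdW: P = RT/(V_m − b) − a/V_m² = 43.3159/0.265500 − 4.20/0.0912040 = 163.148 − 46.0506 = 117.097 bar
ΔP = 117.097 − 143.430 = -26.33 bar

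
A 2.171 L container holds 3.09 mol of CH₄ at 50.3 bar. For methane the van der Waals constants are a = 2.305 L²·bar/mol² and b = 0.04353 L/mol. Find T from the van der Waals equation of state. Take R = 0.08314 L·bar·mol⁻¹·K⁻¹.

T = (P + a n²/V²)(V − nb)/(nR)
P + a n²/V² = 50.3 + (2.305)(3.09)²/(2.171)² = 54.969 bar
V − nb = 2.171 − (3.09)(0.04353) = 2.0365 L
T = (54.969)(2.0365)/((3.09)(0.08314)) = 435.7 K

T ≈ 435.7 K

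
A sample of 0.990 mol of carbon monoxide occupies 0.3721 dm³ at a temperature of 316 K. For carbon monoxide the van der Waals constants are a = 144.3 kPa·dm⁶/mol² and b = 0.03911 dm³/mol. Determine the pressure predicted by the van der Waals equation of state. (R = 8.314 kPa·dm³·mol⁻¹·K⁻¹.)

P ≈ 6780 kPa

P = nRT/(V − nb) − a n²/V²
nRT/(V − nb) = (0.990)(8.314)(316)/(0.3721 − 0.990×0.03911) = 2601.0/0.33338 = 7801.9 kPa
a n²/V² = (144.3)(0.990)²/(0.3721)² = 1021.5 kPa
P = 7801.9 − 1021.5 = 6780 kPa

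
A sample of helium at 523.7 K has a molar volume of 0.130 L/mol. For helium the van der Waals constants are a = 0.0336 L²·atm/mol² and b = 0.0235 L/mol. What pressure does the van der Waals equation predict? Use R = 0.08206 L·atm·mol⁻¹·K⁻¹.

P = RT/(V_m − b) − a/V_m²
RT/(V_m − b) = (0.08206)(523.7)/(0.130 − 0.0235) = 42.975/0.10650 = 403.52 atm
a/V_m² = 0.0336/(0.130)² = 1.9882 atm
P = 403.52 − 1.9882 = 401.5 atm

P ≈ 401.5 atm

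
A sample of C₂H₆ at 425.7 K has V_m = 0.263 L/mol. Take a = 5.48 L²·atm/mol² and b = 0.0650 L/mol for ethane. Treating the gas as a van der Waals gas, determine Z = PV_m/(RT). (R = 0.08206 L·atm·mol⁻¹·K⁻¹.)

P = RT/(V_m − b) − a/V_m² = (0.08206)(425.7)/(0.263 − 0.0650) − 5.48/(0.263)²
  = 34.933/0.19800 − 79.226 = 176.43 − 79.226 = 97.20 atm
Z = PV_m/(RT) = (97.20)(0.263)/((0.08206)(425.7)) = 25.564/34.933 = 0.7318

Z ≈ 0.7318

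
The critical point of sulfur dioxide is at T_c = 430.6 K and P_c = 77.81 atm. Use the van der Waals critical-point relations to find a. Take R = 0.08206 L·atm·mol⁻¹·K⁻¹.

From T_c = 8a/(27Rb) and P_c = a/(27b²): a = 27 R² T_c²/(64 P_c).
a = 27×(0.08206)²×(430.6)²/(64×77.81) = 33711/4979.8 = 6.770 L²·atm/mol²

a ≈ 6.770 L²·atm/mol²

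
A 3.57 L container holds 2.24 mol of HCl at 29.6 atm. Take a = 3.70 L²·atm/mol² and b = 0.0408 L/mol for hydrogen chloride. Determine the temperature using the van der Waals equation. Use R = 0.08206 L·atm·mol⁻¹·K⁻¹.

T ≈ 587.7 K

T = (P + a n²/V²)(V − nb)/(nR)
P + a n²/V² = 29.6 + (3.70)(2.24)²/(3.57)² = 31.057 atm
V − nb = 3.57 − (2.24)(0.0408) = 3.4786 L
T = (31.057)(3.4786)/((2.24)(0.08206)) = 587.7 K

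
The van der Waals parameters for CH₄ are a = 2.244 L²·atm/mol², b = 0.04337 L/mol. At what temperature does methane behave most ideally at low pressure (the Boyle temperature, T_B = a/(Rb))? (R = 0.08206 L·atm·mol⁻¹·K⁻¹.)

T_B ≈ 630.5 K

For a van der Waals gas the second virial coefficient B₂ = b − a/(RT) vanishes at T_B = a/(Rb).
T_B = 2.244/(0.08206×0.04337) = 2.244/0.0035589 = 630.5 K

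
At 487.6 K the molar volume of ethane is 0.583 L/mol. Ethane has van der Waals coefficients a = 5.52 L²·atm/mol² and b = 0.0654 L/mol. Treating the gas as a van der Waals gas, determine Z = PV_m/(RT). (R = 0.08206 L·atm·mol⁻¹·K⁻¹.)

P = RT/(V_m − b) − a/V_m² = (0.08206)(487.6)/(0.583 − 0.0654) − 5.52/(0.583)²
  = 40.012/0.51760 − 16.241 = 77.303 − 16.241 = 61.062 atm
Z = PV_m/(RT) = (61.062)(0.583)/((0.08206)(487.6)) = 35.599/40.012 = 0.8897

Z ≈ 0.8897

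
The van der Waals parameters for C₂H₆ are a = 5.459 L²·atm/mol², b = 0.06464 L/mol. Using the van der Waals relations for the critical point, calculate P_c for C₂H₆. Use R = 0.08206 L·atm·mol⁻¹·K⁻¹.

For a van der Waals gas, P_c = a/(27b²).
P_c = 5.459/(27×(0.06464)²) = 5.459/0.11281 = 48.39 atm

P_c ≈ 48.39 atm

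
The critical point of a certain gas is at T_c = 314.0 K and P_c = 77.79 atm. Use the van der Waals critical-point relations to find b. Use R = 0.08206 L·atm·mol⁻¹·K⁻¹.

b ≈ 0.04140 L/mol

From T_c = 8a/(27Rb) and P_c = a/(27b²): b = R T_c/(8 P_c).
b = (0.08206)(314.0)/(8×77.79) = 25.767/622.32 = 0.04140 L/mol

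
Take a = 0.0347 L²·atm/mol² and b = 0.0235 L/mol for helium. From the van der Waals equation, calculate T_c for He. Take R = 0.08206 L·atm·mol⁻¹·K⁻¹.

For a van der Waals gas, T_c = 8a/(27Rb).
T_c = 8×0.0347/(27×0.08206×0.0235) = 0.27760/0.052067 = 5.332 K

T_c ≈ 5.332 K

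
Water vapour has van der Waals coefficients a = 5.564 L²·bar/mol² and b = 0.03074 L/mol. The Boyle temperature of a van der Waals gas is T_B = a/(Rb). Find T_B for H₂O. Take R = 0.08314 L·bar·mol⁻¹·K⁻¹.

T_B ≈ 2177 K

For a van der Waals gas the second virial coefficient B₂ = b − a/(RT) vanishes at T_B = a/(Rb).
T_B = 5.564/(0.08314×0.03074) = 5.564/0.0025557 = 2177 K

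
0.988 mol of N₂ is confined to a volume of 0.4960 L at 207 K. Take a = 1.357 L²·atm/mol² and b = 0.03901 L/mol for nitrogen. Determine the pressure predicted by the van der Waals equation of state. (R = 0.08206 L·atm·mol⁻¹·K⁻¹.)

P ≈ 31.30 atm

P = nRT/(V − nb) − a n²/V²
nRT/(V − nb) = (0.988)(0.08206)(207)/(0.4960 − 0.988×0.03901) = 16.783/0.45746 = 36.687 atm
a n²/V² = (1.357)(0.988)²/(0.4960)² = 5.3843 atm
P = 36.687 − 5.3843 = 31.30 atm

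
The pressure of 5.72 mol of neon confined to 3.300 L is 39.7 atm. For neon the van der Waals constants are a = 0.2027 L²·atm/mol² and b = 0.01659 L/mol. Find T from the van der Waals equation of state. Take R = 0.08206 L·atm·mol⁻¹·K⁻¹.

T ≈ 275.2 K

T = (P + a n²/V²)(V − nb)/(nR)
P + a n²/V² = 39.7 + (0.2027)(5.72)²/(3.300)² = 40.309 atm
V − nb = 3.300 − (5.72)(0.01659) = 3.2051 L
T = (40.309)(3.2051)/((5.72)(0.08206)) = 275.2 K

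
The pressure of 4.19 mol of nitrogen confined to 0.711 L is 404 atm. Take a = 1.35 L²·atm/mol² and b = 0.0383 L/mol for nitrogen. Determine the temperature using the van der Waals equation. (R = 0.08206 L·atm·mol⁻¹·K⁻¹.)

T = (P + a n²/V²)(V − nb)/(nR)
P + a n²/V² = 404 + (1.35)(4.19)²/(0.711)² = 450.88 atm
V − nb = 0.711 − (4.19)(0.0383) = 0.55052 L
T = (450.88)(0.55052)/((4.19)(0.08206)) = 721.9 K

T ≈ 721.9 K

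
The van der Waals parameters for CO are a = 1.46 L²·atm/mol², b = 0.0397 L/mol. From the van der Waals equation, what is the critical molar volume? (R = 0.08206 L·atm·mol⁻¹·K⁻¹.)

V_m,c ≈ 0.1191 L/mol

For a van der Waals gas, V_m,c = 3b.
V_m,c = 3×0.0397 = 0.1191 L/mol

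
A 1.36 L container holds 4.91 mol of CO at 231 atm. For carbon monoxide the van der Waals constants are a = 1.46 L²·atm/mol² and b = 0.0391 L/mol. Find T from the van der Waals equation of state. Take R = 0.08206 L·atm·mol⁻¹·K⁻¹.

T = (P + a n²/V²)(V − nb)/(nR)
P + a n²/V² = 231 + (1.46)(4.91)²/(1.36)² = 250.03 atm
V − nb = 1.36 − (4.91)(0.0391) = 1.1680 L
T = (250.03)(1.1680)/((4.91)(0.08206)) = 724.8 K

T ≈ 724.8 K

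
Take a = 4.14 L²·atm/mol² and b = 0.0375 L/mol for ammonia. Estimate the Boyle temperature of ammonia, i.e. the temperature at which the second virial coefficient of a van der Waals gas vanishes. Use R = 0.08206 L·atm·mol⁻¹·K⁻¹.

T_B ≈ 1345 K

For a van der Waals gas the second virial coefficient B₂ = b − a/(RT) vanishes at T_B = a/(Rb).
T_B = 4.14/(0.08206×0.0375) = 4.14/0.0030773 = 1345 K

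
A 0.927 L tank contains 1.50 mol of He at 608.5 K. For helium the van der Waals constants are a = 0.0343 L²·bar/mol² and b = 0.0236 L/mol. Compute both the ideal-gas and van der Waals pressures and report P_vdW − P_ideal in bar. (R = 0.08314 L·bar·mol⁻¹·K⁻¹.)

Ideal: P_ideal = nRT/V = (1.50)(0.08314)(608.5)/0.927 = 81.8620 bar
vdW: P = nRT/(V − nb) − a n²/V² = 75.8860/0.891600 − 0.0771750/0.859329 = 85.1122 − 0.0898084 = 85.0224 bar
ΔP = 85.0224 − 81.8620 = 3.160 bar

ΔP ≈ 3.160 bar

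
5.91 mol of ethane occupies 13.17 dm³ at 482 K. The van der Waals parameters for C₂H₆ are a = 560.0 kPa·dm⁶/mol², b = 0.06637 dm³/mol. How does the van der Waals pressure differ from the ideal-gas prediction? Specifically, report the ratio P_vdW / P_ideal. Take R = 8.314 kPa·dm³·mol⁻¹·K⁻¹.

P_vdW / P_ideal ≈ 0.9680

Ideal: P_ideal = nRT/V = (5.91)(8.314)(482)/13.17 = 1798.29 kPa
vdW: P = nRT/(V − nb) − a n²/V² = 23683.4/12.7778 − 19559.7/173.449 = 1853.48 − 112.769 = 1740.71 kPa
Ratio = 1740.71/1798.29 = 0.9680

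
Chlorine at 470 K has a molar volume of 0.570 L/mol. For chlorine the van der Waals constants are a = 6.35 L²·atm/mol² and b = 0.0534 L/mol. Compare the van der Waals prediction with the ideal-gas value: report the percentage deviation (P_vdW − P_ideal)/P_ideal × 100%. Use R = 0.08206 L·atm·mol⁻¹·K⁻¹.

-18.55 %

Ideal: P_ideal = RT/V_m = (0.08206)(470)/0.570 = 67.6635 atm
vdW: P = RT/(V_m − b) − a/V_m² = 38.5682/0.516600 − 6.35/0.324900 = 74.6578 − 19.5445 = 55.1133 atm
% deviation = (55.1133 − 67.6635)/67.6635 × 100% = -18.55%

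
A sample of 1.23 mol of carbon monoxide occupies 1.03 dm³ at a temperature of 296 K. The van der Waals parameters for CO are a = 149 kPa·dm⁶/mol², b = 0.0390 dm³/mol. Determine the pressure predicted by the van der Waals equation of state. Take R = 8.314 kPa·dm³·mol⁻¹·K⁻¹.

P ≈ 2870 kPa

P = nRT/(V − nb) − a n²/V²
nRT/(V − nb) = (1.23)(8.314)(296)/(1.03 − 1.23×0.0390) = 3027.0/0.98203 = 3082.4 kPa
a n²/V² = (149)(1.23)²/(1.03)² = 212.48 kPa
P = 3082.4 − 212.48 = 2870 kPa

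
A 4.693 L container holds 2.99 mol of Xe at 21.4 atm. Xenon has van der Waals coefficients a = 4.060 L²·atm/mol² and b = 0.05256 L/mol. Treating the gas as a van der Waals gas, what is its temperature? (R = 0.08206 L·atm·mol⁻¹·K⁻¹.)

T ≈ 426.1 K

T = (P + a n²/V²)(V − nb)/(nR)
P + a n²/V² = 21.4 + (4.060)(2.99)²/(4.693)² = 23.048 atm
V − nb = 4.693 − (2.99)(0.05256) = 4.5358 L
T = (23.048)(4.5358)/((2.99)(0.08206)) = 426.1 K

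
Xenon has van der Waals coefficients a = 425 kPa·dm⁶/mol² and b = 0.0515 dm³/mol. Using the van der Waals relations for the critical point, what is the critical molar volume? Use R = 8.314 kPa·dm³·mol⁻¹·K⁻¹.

For a van der Waals gas, V_m,c = 3b.
V_m,c = 3×0.0515 = 0.1545 dm³/mol

V_m,c ≈ 0.1545 dm³/mol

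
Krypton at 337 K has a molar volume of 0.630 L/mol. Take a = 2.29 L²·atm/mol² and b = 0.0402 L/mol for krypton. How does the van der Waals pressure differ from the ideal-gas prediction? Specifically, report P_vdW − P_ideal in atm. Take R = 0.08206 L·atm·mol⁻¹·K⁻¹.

ΔP ≈ -2.778 atm

Ideal: P_ideal = RT/V_m = (0.08206)(337)/0.630 = 43.8956 atm
vdW: P = RT/(V_m − b) − a/V_m² = 27.6542/0.589800 − 2.29/0.396900 = 46.8874 − 5.76972 = 41.1177 atm
ΔP = 41.1177 − 43.8956 = -2.778 atm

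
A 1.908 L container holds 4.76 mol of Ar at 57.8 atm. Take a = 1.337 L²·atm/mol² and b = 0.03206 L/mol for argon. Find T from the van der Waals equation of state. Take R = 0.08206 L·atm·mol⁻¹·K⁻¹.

T ≈ 297.2 K

T = (P + a n²/V²)(V − nb)/(nR)
P + a n²/V² = 57.8 + (1.337)(4.76)²/(1.908)² = 66.121 atm
V − nb = 1.908 − (4.76)(0.03206) = 1.7554 L
T = (66.121)(1.7554)/((4.76)(0.08206)) = 297.2 K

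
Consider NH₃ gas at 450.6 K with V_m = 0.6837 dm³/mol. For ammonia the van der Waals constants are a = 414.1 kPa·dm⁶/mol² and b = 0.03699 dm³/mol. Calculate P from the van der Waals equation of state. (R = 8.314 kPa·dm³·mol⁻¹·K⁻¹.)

P = RT/(V_m − b) − a/V_m²
RT/(V_m − b) = (8.314)(450.6)/(0.6837 − 0.03699) = 3746.3/0.64671 = 5792.9 kPa
a/V_m² = 414.1/(0.6837)² = 885.88 kPa
P = 5792.9 − 885.88 = 4907 kPa

P ≈ 4907 kPa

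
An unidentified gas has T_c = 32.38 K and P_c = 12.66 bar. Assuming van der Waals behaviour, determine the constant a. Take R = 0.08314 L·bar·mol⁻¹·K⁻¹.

a ≈ 0.2415 L²·bar/mol²

From T_c = 8a/(27Rb) and P_c = a/(27b²): a = 27 R² T_c²/(64 P_c).
a = 27×(0.08314)²×(32.38)²/(64×12.66) = 195.68/810.24 = 0.2415 L²·bar/mol²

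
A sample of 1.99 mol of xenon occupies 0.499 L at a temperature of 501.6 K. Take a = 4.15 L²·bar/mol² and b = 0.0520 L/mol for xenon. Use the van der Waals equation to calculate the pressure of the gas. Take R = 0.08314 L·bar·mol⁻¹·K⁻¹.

P ≈ 143.8 bar

P = nRT/(V − nb) − a n²/V²
nRT/(V − nb) = (1.99)(0.08314)(501.6)/(0.499 − 1.99×0.0520) = 82.989/0.39552 = 209.82 bar
a n²/V² = (4.15)(1.99)²/(0.499)² = 66.001 bar
P = 209.82 − 66.001 = 143.8 bar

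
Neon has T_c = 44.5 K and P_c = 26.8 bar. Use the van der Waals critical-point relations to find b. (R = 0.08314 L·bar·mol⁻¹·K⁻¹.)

From T_c = 8a/(27Rb) and P_c = a/(27b²): b = R T_c/(8 P_c).
b = (0.08314)(44.5)/(8×26.8) = 3.6997/214.40 = 0.01726 L/mol

b ≈ 0.01726 L/mol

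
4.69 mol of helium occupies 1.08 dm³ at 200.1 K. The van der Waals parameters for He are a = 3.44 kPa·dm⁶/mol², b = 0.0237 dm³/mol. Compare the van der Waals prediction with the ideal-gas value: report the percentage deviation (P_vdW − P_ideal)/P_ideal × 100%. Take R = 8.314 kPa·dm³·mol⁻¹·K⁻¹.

10.57 %

Ideal: P_ideal = nRT/V = (4.69)(8.314)(200.1)/1.08 = 7224.47 kPa
vdW: P = nRT/(V − nb) − a n²/V² = 7802.43/0.968847 − 75.6666/1.16640 = 8053.31 − 64.8719 = 7988.44 kPa
% deviation = (7988.44 − 7224.47)/7224.47 × 100% = 10.57%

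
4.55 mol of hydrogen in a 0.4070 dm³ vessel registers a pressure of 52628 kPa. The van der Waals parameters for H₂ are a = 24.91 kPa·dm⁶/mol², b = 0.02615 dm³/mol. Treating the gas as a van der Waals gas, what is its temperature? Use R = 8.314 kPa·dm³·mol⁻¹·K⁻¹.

T ≈ 424.4 K

T = (P + a n²/V²)(V − nb)/(nR)
P + a n²/V² = 52628 + (24.91)(4.55)²/(0.4070)² = 55741 kPa
V − nb = 0.4070 − (4.55)(0.02615) = 0.28802 dm³
T = (55741)(0.28802)/((4.55)(8.314)) = 424.4 K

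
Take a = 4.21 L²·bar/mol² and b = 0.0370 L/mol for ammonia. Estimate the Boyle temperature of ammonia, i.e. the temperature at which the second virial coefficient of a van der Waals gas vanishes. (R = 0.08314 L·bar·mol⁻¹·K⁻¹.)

For a van der Waals gas the second virial coefficient B₂ = b − a/(RT) vanishes at T_B = a/(Rb).
T_B = 4.21/(0.08314×0.0370) = 4.21/0.0030762 = 1369 K

T_B ≈ 1369 K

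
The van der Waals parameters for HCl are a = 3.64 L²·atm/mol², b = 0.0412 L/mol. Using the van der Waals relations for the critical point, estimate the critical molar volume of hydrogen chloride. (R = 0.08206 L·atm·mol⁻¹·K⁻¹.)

V_m,c ≈ 0.1236 L/mol

For a van der Waals gas, V_m,c = 3b.
V_m,c = 3×0.0412 = 0.1236 L/mol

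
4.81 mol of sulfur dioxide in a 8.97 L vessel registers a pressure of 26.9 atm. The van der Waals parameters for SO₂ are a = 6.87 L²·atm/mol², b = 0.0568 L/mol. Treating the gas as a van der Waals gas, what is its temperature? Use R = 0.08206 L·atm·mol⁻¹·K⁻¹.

T ≈ 636.2 K

T = (P + a n²/V²)(V − nb)/(nR)
P + a n²/V² = 26.9 + (6.87)(4.81)²/(8.97)² = 28.875 atm
V − nb = 8.97 − (4.81)(0.0568) = 8.6968 L
T = (28.875)(8.6968)/((4.81)(0.08206)) = 636.2 K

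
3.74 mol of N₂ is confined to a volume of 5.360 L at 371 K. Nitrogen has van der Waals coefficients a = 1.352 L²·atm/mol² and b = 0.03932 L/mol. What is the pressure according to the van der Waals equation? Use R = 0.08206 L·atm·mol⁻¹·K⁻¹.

P = nRT/(V − nb) − a n²/V²
nRT/(V − nb) = (3.74)(0.08206)(371)/(5.360 − 3.74×0.03932) = 113.86/5.2129 = 21.842 atm
a n²/V² = (1.352)(3.74)²/(5.360)² = 0.65825 atm
P = 21.842 − 0.65825 = 21.18 atm

P ≈ 21.18 atm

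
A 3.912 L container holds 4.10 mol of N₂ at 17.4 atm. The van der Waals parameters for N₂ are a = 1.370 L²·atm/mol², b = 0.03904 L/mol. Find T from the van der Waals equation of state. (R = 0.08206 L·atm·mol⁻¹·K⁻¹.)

T = (P + a n²/V²)(V − nb)/(nR)
P + a n²/V² = 17.4 + (1.370)(4.10)²/(3.912)² = 18.905 atm
V − nb = 3.912 − (4.10)(0.03904) = 3.7519 L
T = (18.905)(3.7519)/((4.10)(0.08206)) = 210.8 K

T ≈ 210.8 K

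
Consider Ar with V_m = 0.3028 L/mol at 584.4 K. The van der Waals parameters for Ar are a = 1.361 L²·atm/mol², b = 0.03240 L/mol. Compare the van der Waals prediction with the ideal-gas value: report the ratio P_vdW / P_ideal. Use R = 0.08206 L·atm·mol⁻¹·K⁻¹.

Ideal: P_ideal = RT/V_m = (0.08206)(584.4)/0.3028 = 158.375 atm
vdW: P = RT/(V_m − b) − a/V_m² = 47.9559/0.270400 − 1.361/0.0916878 = 177.352 − 14.8439 = 162.508 atm
Ratio = 162.508/158.375 = 1.026

P_vdW / P_ideal ≈ 1.026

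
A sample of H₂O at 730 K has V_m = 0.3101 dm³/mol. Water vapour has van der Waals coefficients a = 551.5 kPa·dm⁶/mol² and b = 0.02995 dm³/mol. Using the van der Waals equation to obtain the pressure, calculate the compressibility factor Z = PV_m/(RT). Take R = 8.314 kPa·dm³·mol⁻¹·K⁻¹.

P = RT/(V_m − b) − a/V_m² = (8.314)(730)/(0.3101 − 0.02995) − 551.5/(0.3101)²
  = 6069.2/0.28015 − 5735.1 = 21664 − 5735.1 = 15929 kPa
Z = PV_m/(RT) = (15929)(0.3101)/((8.314)(730)) = 4939.6/6069.2 = 0.8139

Z ≈ 0.8139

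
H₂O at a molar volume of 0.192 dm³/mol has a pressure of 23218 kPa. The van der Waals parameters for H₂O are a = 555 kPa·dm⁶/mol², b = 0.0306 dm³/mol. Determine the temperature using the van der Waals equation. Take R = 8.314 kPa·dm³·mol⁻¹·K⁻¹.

T = (P + a/V_m²)(V_m − b)/R
P + a/V_m² = 23218 + 555/(0.192)² = 38273 kPa
V_m − b = 0.192 − 0.0306 = 0.16140 dm³/mol
T = (38273)(0.16140)/8.314 = 743.0 K

T ≈ 743.0 K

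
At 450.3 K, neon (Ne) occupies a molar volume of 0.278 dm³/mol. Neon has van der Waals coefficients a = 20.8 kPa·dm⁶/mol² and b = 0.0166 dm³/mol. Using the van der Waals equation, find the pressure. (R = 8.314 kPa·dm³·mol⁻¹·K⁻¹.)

P = RT/(V_m − b) − a/V_m²
RT/(V_m − b) = (8.314)(450.3)/(0.278 − 0.0166) = 3743.8/0.26140 = 14322 kPa
a/V_m² = 20.8/(0.278)² = 269.14 kPa
P = 14322 − 269.14 = 14053 kPa

P ≈ 14053 kPa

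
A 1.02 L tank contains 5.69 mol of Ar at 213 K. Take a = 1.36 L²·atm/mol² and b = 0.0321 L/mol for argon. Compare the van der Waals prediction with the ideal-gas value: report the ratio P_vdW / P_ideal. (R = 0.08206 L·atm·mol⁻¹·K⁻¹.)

P_vdW / P_ideal ≈ 0.7841

Ideal: P_ideal = nRT/V = (5.69)(0.08206)(213)/1.02 = 97.5042 atm
vdW: P = nRT/(V − nb) − a n²/V² = 99.4543/0.837351 − 44.0315/1.04040 = 118.773 − 42.3217 = 76.451 atm
Ratio = 76.451/97.5042 = 0.7841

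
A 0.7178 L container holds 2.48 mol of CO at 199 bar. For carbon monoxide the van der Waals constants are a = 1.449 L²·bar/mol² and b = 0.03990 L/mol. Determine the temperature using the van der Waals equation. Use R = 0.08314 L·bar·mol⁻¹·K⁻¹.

T = (P + a n²/V²)(V − nb)/(nR)
P + a n²/V² = 199 + (1.449)(2.48)²/(0.7178)² = 216.30 bar
V − nb = 0.7178 − (2.48)(0.03990) = 0.61885 L
T = (216.30)(0.61885)/((2.48)(0.08314)) = 649.2 K

T ≈ 649.2 K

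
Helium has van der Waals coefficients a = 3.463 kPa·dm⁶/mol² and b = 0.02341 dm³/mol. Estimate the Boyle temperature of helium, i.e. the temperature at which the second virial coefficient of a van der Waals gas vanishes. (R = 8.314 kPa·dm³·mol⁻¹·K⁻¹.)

For a van der Waals gas the second virial coefficient B₂ = b − a/(RT) vanishes at T_B = a/(Rb).
T_B = 3.463/(8.314×0.02341) = 3.463/0.19463 = 17.79 K

T_B ≈ 17.79 K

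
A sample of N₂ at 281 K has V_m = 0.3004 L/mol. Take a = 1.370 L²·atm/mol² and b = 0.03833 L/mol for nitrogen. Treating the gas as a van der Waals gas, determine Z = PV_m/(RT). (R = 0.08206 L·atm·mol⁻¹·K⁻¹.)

Z ≈ 0.9485

P = RT/(V_m − b) − a/V_m² = (0.08206)(281)/(0.3004 − 0.03833) − 1.370/(0.3004)²
  = 23.059/0.26207 − 15.182 = 87.988 − 15.182 = 72.806 atm
Z = PV_m/(RT) = (72.806)(0.3004)/((0.08206)(281)) = 21.871/23.059 = 0.9485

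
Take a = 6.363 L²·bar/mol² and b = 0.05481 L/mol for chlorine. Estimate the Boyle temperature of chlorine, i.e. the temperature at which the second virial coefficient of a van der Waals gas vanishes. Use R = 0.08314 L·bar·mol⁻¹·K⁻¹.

For a van der Waals gas the second virial coefficient B₂ = b − a/(RT) vanishes at T_B = a/(Rb).
T_B = 6.363/(0.08314×0.05481) = 6.363/0.0045569 = 1396 K

T_B ≈ 1396 K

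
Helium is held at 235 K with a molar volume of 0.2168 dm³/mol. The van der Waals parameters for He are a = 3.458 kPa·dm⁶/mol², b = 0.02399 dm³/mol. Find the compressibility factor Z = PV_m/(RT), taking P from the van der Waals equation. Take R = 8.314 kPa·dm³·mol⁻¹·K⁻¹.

P = RT/(V_m − b) − a/V_m² = (8.314)(235)/(0.2168 − 0.02399) − 3.458/(0.2168)²
  = 1953.8/0.19281 − 73.571 = 10133 − 73.571 = 10059 kPa
Z = PV_m/(RT) = (10059)(0.2168)/((8.314)(235)) = 2180.8/1953.8 = 1.116

Z ≈ 1.116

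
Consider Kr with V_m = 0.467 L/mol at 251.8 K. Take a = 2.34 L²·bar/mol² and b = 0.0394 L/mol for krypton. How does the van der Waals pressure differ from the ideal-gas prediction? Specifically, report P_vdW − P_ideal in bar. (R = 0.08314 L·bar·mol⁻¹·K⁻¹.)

Ideal: P_ideal = RT/V_m = (0.08314)(251.8)/0.467 = 44.8279 bar
vdW: P = RT/(V_m − b) − a/V_m² = 20.9347/0.427600 − 2.34/0.218089 = 48.9586 − 10.7296 = 38.2290 bar
ΔP = 38.2290 − 44.8279 = -6.599 bar

ΔP ≈ -6.599 bar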